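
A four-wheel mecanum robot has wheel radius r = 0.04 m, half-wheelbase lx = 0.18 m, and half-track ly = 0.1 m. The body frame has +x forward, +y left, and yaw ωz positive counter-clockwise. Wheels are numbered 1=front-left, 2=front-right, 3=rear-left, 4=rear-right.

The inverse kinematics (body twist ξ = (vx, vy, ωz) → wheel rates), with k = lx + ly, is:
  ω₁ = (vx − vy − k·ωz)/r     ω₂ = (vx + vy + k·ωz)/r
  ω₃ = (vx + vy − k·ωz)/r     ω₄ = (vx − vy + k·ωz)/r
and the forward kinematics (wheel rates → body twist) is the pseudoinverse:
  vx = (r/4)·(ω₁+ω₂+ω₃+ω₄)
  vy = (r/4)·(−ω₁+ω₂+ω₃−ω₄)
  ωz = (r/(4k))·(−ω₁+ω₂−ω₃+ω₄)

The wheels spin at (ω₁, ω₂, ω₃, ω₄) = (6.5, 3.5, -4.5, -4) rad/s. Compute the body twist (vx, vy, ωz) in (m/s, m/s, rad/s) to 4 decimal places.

k = lx + ly = 0.18 + 0.1 = 0.2800
ω₁+ω₂+ω₃+ω₄ = 1.5000  →  vx = (0.04/4)·1.5000 = 0.0150
−ω₁+ω₂+ω₃−ω₄ = -3.5000  →  vy = (0.04/4)·-3.5000 = -0.0350
−ω₁+ω₂−ω₃+ω₄ = -2.5000  →  ωz = (0.04/1.1200)·-2.5000 = -0.0893

(0.0150, -0.0350, -0.0893)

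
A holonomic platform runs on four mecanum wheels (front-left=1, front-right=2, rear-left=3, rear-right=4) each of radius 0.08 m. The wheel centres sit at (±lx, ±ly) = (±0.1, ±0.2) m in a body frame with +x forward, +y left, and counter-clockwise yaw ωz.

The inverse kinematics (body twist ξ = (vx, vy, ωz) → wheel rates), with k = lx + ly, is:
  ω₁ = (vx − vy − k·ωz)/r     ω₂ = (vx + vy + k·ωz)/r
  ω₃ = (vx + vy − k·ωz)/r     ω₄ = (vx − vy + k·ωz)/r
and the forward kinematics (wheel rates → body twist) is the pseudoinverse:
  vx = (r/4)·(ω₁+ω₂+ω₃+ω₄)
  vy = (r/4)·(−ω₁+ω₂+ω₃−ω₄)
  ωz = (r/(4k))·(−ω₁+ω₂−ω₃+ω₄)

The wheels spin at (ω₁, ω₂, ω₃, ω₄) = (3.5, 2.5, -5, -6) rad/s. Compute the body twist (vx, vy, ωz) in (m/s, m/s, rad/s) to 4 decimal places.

k = lx + ly = 0.1 + 0.2 = 0.3000
ω₁+ω₂+ω₃+ω₄ = -5.0000  →  vx = (0.08/4)·-5.0000 = -0.1000
−ω₁+ω₂+ω₃−ω₄ = 0.0000  →  vy = (0.08/4)·0.0000 = 0.0000
−ω₁+ω₂−ω₃+ω₄ = -2.0000  →  ωz = (0.08/1.2000)·-2.0000 = -0.1333

(-0.1000, 0.0000, -0.1333)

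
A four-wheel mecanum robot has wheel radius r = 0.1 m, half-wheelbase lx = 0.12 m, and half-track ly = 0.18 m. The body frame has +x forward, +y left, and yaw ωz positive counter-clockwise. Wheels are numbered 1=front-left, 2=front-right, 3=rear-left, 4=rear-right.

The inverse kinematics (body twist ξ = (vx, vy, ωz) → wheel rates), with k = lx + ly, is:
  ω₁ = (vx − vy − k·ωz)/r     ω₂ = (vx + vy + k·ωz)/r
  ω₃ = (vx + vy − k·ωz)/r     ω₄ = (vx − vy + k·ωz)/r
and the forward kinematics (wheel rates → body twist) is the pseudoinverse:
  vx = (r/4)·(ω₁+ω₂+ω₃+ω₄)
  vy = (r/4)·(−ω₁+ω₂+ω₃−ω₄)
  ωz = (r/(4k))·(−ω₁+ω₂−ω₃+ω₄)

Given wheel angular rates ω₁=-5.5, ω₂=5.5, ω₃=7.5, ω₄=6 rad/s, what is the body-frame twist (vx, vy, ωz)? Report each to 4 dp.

(0.3375, 0.3125, 0.7917)

k = lx + ly = 0.12 + 0.18 = 0.3000
ω₁+ω₂+ω₃+ω₄ = 13.5000  →  vx = (0.1/4)·13.5000 = 0.3375
−ω₁+ω₂+ω₃−ω₄ = 12.5000  →  vy = (0.1/4)·12.5000 = 0.3125
−ω₁+ω₂−ω₃+ω₄ = 9.5000  →  ωz = (0.1/1.2000)·9.5000 = 0.7917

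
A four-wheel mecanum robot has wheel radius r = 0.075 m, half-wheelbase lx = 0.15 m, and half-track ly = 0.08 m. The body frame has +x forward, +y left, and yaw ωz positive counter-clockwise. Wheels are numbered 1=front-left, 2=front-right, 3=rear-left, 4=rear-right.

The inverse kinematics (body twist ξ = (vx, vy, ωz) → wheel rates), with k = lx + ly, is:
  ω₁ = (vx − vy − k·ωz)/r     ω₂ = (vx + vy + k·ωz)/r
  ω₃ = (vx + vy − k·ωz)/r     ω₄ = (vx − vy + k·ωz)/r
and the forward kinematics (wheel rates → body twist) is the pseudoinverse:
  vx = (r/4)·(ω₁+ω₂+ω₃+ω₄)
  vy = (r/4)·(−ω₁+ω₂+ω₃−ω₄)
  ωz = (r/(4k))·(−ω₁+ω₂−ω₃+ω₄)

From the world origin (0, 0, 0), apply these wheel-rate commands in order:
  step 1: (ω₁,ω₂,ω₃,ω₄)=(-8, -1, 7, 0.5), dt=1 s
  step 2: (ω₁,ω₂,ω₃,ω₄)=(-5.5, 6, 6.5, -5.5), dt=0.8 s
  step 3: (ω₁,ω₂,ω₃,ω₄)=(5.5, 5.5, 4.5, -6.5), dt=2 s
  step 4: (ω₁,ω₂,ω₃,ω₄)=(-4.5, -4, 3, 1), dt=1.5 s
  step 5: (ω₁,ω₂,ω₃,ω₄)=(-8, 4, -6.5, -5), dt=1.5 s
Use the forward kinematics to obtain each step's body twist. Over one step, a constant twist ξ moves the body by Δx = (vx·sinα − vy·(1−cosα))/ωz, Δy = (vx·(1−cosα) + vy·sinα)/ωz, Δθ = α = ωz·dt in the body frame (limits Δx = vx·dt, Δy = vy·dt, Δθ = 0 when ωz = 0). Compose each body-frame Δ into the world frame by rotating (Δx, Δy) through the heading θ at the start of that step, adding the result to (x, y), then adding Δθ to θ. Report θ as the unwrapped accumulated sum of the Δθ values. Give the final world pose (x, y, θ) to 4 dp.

step 1: ξ=(vx,vy,ωz)=(-0.0281, 0.2531, 0.0408), dt=1.0 → body Δ=(-0.0333, 0.2525, 0.0408) → world pose (-0.0333, 0.2525, 0.0408)
step 2: ξ=(vx,vy,ωz)=(0.0281, 0.4406, -0.0408), dt=0.8 → body Δ=(0.0282, 0.3521, -0.0326) → world pose (-0.0194, 0.6054, 0.0082)
step 3: ξ=(vx,vy,ωz)=(0.1687, 0.2062, -0.8967), dt=2.0 → body Δ=(0.4643, -0.0054, -1.7935) → world pose (0.4450, 0.6038, -1.7853)
step 4: ξ=(vx,vy,ωz)=(-0.0844, 0.0469, -0.1223), dt=1.5 → body Δ=(-0.1194, 0.0815, -0.1834) → world pose (0.5500, 0.7031, -1.9688)
step 5: ξ=(vx,vy,ωz)=(-0.2906, 0.1969, 1.1005), dt=1.5 → body Δ=(-0.4564, -0.1069, 1.6508) → world pose (0.6284, 1.1653, -0.3179)

(0.6284, 1.1653, -0.3179)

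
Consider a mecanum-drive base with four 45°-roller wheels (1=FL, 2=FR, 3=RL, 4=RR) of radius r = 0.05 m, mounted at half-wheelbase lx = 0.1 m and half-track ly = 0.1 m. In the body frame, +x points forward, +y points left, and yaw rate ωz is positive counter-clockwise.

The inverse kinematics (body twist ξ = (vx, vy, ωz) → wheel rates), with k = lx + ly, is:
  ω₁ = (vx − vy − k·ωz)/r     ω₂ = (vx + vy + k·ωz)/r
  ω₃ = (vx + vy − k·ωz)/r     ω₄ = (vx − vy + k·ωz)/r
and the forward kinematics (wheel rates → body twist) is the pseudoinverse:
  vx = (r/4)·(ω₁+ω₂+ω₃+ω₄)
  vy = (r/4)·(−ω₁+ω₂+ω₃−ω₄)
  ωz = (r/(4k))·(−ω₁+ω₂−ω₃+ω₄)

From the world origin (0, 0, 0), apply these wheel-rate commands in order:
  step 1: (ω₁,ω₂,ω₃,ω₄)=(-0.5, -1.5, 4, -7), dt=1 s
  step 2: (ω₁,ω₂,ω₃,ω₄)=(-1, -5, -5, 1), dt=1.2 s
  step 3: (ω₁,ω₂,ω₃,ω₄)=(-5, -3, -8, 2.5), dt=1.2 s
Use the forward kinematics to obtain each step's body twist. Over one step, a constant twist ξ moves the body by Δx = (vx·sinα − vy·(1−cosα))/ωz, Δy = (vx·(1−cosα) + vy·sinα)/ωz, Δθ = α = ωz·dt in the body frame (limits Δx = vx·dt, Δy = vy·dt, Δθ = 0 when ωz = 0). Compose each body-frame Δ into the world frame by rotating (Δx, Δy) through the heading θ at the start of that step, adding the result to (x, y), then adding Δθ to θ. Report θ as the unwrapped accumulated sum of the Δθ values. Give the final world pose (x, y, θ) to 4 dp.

(-0.4323, 0.0163, 0.3375)

step 1: ξ=(vx,vy,ωz)=(-0.0625, 0.1250, -0.7500), dt=1.0 → body Δ=(-0.0121, 0.1360, -0.7500) → world pose (-0.0121, 0.1360, -0.7500)
step 2: ξ=(vx,vy,ωz)=(-0.1250, -0.1250, 0.1250), dt=1.2 → body Δ=(-0.1382, -0.1607, 0.1500) → world pose (-0.2227, 0.1126, -0.6000)
step 3: ξ=(vx,vy,ωz)=(-0.1688, -0.1063, 0.7812), dt=1.2 → body Δ=(-0.1186, -0.1978, 0.9375) → world pose (-0.4323, 0.0163, 0.3375)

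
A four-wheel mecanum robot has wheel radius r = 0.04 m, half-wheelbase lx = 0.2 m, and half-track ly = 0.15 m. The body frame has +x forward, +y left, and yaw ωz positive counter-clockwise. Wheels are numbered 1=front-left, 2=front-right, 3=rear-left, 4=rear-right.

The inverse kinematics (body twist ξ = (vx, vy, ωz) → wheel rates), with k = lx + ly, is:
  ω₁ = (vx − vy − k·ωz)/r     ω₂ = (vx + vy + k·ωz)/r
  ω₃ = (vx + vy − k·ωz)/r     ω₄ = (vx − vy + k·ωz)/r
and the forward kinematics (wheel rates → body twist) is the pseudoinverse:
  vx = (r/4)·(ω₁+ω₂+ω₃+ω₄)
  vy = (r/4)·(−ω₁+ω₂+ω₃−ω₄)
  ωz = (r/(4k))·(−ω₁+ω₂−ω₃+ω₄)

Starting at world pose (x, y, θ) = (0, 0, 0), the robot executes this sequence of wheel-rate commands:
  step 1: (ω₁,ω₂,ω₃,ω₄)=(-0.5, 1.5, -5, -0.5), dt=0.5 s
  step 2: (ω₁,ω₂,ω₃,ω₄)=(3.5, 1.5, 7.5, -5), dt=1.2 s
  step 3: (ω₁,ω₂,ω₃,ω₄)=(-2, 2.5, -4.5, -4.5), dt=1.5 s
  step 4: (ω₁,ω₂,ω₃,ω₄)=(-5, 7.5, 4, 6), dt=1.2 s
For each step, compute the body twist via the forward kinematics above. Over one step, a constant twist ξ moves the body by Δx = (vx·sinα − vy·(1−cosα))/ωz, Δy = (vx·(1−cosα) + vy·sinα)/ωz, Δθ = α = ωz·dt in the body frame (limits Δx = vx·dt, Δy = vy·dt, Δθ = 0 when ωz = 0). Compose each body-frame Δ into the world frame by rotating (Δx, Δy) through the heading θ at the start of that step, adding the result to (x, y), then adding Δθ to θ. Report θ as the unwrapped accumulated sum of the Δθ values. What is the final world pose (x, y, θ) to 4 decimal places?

step 1: ξ=(vx,vy,ωz)=(-0.0450, -0.0250, 0.1857), dt=0.5 → body Δ=(-0.0219, -0.0135, 0.0929) → world pose (-0.0219, -0.0135, 0.0929)
step 2: ξ=(vx,vy,ωz)=(0.0750, 0.1050, -0.4143), dt=1.2 → body Δ=(0.1170, 0.0990, -0.4971) → world pose (0.0855, 0.0959, -0.4043)
step 3: ξ=(vx,vy,ωz)=(-0.0850, 0.0450, 0.1286), dt=1.5 → body Δ=(-0.1332, 0.0548, 0.1929) → world pose (-0.0154, 0.1987, -0.2114)
step 4: ξ=(vx,vy,ωz)=(0.1250, 0.1050, 0.4143), dt=1.2 → body Δ=(0.1132, 0.1574, 0.4971) → world pose (0.1283, 0.3288, 0.2857)

(0.1283, 0.3288, 0.2857)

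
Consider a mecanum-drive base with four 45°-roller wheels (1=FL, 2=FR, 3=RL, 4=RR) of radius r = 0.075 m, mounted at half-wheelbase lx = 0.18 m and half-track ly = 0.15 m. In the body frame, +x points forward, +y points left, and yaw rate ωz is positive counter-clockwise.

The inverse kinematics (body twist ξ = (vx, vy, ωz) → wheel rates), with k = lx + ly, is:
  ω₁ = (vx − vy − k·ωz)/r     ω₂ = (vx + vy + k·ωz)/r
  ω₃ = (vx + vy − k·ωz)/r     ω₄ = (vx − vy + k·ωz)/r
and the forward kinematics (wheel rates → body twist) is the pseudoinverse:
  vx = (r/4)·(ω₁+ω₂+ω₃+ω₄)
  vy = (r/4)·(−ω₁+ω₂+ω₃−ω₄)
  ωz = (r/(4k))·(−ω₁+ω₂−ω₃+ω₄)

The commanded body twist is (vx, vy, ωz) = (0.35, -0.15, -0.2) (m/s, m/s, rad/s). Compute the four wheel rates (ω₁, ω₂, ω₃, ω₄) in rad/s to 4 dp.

(7.5467, 1.7867, 3.5467, 5.7867)

k = lx + ly = 0.18 + 0.15 = 0.3300;  k·ωz = 0.3300·-0.2 = -0.0660
ω₁ (FL) = (vx − vy − k·ωz)/r = 0.5660/0.075 = 7.5467
ω₂ (FR) = (vx + vy + k·ωz)/r = 0.1340/0.075 = 1.7867
ω₃ (RL) = (vx + vy − k·ωz)/r = 0.2660/0.075 = 3.5467
ω₄ (RR) = (vx − vy + k·ωz)/r = 0.4340/0.075 = 5.7867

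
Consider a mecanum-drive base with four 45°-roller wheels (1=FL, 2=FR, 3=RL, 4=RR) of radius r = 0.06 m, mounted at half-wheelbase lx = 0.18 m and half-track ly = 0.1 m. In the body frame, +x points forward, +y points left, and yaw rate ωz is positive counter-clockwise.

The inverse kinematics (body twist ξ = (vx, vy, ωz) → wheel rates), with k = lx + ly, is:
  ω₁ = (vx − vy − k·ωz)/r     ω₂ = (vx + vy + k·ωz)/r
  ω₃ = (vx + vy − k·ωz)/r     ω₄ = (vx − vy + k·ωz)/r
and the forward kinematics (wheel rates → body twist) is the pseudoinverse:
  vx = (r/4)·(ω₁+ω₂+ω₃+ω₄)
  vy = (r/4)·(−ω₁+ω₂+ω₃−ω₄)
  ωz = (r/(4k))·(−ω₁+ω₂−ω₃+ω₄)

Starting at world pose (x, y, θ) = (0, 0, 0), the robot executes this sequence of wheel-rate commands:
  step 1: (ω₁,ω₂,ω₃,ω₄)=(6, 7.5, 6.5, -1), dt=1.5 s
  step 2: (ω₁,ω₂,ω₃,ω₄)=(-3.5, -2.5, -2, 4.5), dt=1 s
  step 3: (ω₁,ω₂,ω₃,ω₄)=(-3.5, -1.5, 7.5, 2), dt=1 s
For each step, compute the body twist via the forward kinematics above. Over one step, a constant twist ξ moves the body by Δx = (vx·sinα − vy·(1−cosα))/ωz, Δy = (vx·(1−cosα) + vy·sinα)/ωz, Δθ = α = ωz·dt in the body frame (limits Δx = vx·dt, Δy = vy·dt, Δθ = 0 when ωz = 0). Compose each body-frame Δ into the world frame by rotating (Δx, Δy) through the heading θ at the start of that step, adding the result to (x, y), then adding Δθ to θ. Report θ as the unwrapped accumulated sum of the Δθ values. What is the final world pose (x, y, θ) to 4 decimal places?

step 1: ξ=(vx,vy,ωz)=(0.2850, 0.1350, -0.3214), dt=1.5 → body Δ=(0.4590, 0.0937, -0.4821) → world pose (0.4590, 0.0937, -0.4821)
step 2: ξ=(vx,vy,ωz)=(-0.0525, -0.0825, 0.4018), dt=1.0 → body Δ=(-0.0347, -0.0907, 0.4018) → world pose (0.3862, 0.0294, -0.0804)
step 3: ξ=(vx,vy,ωz)=(0.0675, 0.1125, -0.1875), dt=1.0 → body Δ=(0.0776, 0.1055, -0.1875) → world pose (0.4720, 0.1284, -0.2679)

(0.4720, 0.1284, -0.2679)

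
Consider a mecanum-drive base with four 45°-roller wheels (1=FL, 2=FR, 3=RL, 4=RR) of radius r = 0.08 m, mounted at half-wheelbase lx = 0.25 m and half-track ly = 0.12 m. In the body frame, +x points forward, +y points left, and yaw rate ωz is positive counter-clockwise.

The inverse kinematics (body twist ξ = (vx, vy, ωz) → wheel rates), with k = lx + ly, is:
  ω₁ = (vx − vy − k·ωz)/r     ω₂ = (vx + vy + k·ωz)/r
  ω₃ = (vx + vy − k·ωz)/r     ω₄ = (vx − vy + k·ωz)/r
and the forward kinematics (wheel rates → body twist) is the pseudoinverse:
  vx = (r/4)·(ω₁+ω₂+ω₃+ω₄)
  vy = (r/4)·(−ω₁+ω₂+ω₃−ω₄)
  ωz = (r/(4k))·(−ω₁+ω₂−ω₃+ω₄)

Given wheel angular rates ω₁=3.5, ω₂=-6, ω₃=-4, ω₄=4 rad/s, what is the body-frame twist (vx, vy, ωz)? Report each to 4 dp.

(-0.0500, -0.3500, -0.0811)

k = lx + ly = 0.25 + 0.12 = 0.3700
ω₁+ω₂+ω₃+ω₄ = -2.5000  →  vx = (0.08/4)·-2.5000 = -0.0500
−ω₁+ω₂+ω₃−ω₄ = -17.5000  →  vy = (0.08/4)·-17.5000 = -0.3500
−ω₁+ω₂−ω₃+ω₄ = -1.5000  →  ωz = (0.08/1.4800)·-1.5000 = -0.0811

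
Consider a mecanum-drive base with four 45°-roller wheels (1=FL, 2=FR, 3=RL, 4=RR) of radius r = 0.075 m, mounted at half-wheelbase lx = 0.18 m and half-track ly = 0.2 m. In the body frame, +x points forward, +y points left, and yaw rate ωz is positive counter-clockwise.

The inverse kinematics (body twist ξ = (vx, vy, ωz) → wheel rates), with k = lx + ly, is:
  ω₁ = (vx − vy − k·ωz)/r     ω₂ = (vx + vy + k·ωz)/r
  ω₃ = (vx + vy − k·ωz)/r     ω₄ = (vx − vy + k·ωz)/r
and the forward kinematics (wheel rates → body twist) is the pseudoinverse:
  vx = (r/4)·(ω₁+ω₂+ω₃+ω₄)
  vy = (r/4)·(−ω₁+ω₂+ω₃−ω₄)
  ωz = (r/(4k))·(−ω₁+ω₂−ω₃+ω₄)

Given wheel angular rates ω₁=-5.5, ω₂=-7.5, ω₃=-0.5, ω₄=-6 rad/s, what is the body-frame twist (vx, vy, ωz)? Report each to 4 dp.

k = lx + ly = 0.18 + 0.2 = 0.3800
ω₁+ω₂+ω₃+ω₄ = -19.5000  →  vx = (0.075/4)·-19.5000 = -0.3656
−ω₁+ω₂+ω₃−ω₄ = 3.5000  →  vy = (0.075/4)·3.5000 = 0.0656
−ω₁+ω₂−ω₃+ω₄ = -7.5000  →  ωz = (0.075/1.5200)·-7.5000 = -0.3701

(-0.3656, 0.0656, -0.3701)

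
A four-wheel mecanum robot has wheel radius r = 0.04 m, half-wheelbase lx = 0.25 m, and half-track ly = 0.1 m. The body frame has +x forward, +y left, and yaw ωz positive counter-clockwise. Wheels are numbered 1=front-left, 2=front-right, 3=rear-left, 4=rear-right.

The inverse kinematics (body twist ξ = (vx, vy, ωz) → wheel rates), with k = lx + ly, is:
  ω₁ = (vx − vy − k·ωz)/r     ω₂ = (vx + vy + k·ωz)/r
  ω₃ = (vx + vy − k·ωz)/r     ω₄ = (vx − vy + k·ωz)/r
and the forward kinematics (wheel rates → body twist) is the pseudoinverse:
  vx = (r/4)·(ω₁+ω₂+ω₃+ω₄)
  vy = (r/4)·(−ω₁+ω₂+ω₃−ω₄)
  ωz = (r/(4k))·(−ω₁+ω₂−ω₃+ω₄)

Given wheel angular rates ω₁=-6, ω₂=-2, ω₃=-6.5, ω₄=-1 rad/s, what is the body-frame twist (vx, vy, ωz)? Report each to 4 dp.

(-0.1550, -0.0150, 0.2714)

k = lx + ly = 0.25 + 0.1 = 0.3500
ω₁+ω₂+ω₃+ω₄ = -15.5000  →  vx = (0.04/4)·-15.5000 = -0.1550
−ω₁+ω₂+ω₃−ω₄ = -1.5000  →  vy = (0.04/4)·-1.5000 = -0.0150
−ω₁+ω₂−ω₃+ω₄ = 9.5000  →  ωz = (0.04/1.4000)·9.5000 = 0.2714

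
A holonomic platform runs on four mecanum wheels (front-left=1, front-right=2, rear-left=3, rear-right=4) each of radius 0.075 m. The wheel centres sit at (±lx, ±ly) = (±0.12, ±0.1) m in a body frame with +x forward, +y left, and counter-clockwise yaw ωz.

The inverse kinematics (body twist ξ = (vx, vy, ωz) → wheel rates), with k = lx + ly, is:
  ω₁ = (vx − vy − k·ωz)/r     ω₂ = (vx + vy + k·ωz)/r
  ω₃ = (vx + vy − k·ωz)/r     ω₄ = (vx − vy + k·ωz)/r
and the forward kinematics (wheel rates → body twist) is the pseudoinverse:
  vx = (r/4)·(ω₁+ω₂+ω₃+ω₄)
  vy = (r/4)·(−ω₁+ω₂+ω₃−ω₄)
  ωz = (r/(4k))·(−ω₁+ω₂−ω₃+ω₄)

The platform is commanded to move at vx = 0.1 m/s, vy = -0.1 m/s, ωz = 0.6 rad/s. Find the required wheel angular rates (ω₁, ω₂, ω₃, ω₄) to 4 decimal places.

k = lx + ly = 0.12 + 0.1 = 0.2200;  k·ωz = 0.2200·0.6 = 0.1320
ω₁ (FL) = (vx − vy − k·ωz)/r = 0.0680/0.075 = 0.9067
ω₂ (FR) = (vx + vy + k·ωz)/r = 0.1320/0.075 = 1.7600
ω₃ (RL) = (vx + vy − k·ωz)/r = -0.1320/0.075 = -1.7600
ω₄ (RR) = (vx − vy + k·ωz)/r = 0.3320/0.075 = 4.4267

(0.9067, 1.7600, -1.7600, 4.4267)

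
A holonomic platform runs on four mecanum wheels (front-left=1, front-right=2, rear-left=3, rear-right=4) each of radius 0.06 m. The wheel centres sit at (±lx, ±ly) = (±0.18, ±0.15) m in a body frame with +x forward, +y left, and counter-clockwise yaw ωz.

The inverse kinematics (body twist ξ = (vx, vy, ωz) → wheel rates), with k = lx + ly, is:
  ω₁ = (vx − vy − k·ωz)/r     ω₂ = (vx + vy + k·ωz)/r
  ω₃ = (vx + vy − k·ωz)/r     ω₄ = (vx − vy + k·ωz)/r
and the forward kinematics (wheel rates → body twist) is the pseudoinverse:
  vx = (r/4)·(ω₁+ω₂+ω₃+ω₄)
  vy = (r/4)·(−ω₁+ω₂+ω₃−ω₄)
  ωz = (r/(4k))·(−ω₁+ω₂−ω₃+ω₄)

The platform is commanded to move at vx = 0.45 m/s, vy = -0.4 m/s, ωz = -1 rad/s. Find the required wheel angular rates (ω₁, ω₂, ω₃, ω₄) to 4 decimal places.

k = lx + ly = 0.18 + 0.15 = 0.3300;  k·ωz = 0.3300·-1 = -0.3300
ω₁ (FL) = (vx − vy − k·ωz)/r = 1.1800/0.06 = 19.6667
ω₂ (FR) = (vx + vy + k·ωz)/r = -0.2800/0.06 = -4.6667
ω₃ (RL) = (vx + vy − k·ωz)/r = 0.3800/0.06 = 6.3333
ω₄ (RR) = (vx − vy + k·ωz)/r = 0.5200/0.06 = 8.6667

(19.6667, -4.6667, 6.3333, 8.6667)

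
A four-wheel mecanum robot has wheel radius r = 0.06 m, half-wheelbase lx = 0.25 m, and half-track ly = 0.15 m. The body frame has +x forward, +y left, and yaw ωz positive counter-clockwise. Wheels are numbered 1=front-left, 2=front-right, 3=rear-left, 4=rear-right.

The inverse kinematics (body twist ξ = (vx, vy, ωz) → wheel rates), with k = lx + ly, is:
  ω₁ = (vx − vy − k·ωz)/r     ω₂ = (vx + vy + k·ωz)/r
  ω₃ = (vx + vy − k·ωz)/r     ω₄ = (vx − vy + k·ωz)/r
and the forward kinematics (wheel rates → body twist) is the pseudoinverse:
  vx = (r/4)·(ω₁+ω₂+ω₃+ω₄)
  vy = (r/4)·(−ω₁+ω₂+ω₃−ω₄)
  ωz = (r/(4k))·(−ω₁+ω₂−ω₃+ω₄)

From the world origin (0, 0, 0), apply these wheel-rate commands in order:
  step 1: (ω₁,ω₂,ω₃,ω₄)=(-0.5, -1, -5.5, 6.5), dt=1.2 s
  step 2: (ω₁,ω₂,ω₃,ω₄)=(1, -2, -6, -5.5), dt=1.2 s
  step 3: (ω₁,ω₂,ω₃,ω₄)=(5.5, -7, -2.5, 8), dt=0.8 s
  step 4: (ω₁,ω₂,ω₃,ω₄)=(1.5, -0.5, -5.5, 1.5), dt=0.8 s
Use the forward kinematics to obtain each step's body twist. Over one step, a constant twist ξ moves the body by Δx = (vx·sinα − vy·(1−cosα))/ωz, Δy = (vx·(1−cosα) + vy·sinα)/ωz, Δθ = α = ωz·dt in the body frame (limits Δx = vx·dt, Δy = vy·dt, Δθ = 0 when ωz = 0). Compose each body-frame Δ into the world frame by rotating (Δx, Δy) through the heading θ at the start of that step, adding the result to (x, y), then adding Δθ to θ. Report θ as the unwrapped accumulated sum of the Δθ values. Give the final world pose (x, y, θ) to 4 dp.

step 1: ξ=(vx,vy,ωz)=(-0.0075, -0.1875, 0.4312), dt=1.2 → body Δ=(0.0483, -0.2174, 0.5175) → world pose (0.0483, -0.2174, 0.5175)
step 2: ξ=(vx,vy,ωz)=(-0.1875, -0.0525, -0.0938), dt=1.2 → body Δ=(-0.2281, -0.0502, -0.1125) → world pose (-0.1250, -0.3738, 0.4050)
step 3: ξ=(vx,vy,ωz)=(0.0600, -0.3450, -0.0750), dt=0.8 → body Δ=(0.0397, -0.2773, -0.0600) → world pose (0.0207, -0.6130, 0.3450)
step 4: ξ=(vx,vy,ωz)=(-0.0450, -0.1350, 0.1875), dt=0.8 → body Δ=(-0.0278, -0.1103, 0.1500) → world pose (0.0319, -0.7262, 0.4950)

(0.0319, -0.7262, 0.4950)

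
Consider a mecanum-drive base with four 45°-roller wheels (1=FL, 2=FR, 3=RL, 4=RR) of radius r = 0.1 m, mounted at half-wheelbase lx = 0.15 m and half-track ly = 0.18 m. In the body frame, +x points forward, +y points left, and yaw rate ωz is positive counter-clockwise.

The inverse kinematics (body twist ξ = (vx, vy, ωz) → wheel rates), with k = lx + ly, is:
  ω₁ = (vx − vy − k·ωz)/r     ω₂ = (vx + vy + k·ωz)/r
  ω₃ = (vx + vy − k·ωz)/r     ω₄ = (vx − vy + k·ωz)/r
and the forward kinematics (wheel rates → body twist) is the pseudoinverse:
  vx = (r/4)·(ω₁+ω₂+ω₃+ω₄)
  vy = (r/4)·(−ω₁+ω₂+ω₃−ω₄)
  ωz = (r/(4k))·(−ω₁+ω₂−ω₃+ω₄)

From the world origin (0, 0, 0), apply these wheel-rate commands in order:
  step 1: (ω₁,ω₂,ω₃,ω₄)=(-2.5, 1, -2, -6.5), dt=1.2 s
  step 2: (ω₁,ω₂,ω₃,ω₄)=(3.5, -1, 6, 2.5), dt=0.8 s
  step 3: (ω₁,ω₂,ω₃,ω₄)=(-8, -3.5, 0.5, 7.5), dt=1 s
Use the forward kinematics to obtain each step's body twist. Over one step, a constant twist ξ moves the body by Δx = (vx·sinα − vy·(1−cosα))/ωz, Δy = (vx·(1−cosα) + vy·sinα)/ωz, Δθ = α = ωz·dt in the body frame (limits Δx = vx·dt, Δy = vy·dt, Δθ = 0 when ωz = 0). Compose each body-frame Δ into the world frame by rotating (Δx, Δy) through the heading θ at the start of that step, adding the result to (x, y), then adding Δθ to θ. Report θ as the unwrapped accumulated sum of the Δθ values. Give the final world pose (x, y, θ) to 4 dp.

(-0.1817, 0.1152, 0.2955)

step 1: ξ=(vx,vy,ωz)=(-0.2500, 0.2000, -0.0758), dt=1.2 → body Δ=(-0.2887, 0.2533, -0.0909) → world pose (-0.2887, 0.2533, -0.0909)
step 2: ξ=(vx,vy,ωz)=(0.2750, -0.0250, -0.6061), dt=0.8 → body Δ=(0.2067, -0.0715, -0.4848) → world pose (-0.0893, 0.1633, -0.5758)
step 3: ξ=(vx,vy,ωz)=(-0.0875, -0.0625, 0.8712), dt=1.0 → body Δ=(-0.0513, -0.0907, 0.8712) → world pose (-0.1817, 0.1152, 0.2955)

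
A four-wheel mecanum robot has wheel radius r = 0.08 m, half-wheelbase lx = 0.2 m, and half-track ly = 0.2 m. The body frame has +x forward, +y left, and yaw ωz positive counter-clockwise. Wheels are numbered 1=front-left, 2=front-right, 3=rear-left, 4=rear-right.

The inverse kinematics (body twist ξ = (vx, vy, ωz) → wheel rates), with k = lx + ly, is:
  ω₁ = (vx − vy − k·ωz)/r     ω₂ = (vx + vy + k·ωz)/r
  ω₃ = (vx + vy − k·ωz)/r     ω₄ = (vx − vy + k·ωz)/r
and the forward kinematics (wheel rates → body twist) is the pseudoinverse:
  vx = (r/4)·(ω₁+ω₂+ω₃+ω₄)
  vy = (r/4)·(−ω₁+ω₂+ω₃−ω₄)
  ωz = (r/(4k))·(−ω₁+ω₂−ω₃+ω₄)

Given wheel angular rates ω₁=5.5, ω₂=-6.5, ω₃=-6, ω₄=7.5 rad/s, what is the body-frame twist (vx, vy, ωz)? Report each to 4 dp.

k = lx + ly = 0.2 + 0.2 = 0.4000
ω₁+ω₂+ω₃+ω₄ = 0.5000  →  vx = (0.08/4)·0.5000 = 0.0100
−ω₁+ω₂+ω₃−ω₄ = -25.5000  →  vy = (0.08/4)·-25.5000 = -0.5100
−ω₁+ω₂−ω₃+ω₄ = 1.5000  →  ωz = (0.08/1.6000)·1.5000 = 0.0750

(0.0100, -0.5100, 0.0750)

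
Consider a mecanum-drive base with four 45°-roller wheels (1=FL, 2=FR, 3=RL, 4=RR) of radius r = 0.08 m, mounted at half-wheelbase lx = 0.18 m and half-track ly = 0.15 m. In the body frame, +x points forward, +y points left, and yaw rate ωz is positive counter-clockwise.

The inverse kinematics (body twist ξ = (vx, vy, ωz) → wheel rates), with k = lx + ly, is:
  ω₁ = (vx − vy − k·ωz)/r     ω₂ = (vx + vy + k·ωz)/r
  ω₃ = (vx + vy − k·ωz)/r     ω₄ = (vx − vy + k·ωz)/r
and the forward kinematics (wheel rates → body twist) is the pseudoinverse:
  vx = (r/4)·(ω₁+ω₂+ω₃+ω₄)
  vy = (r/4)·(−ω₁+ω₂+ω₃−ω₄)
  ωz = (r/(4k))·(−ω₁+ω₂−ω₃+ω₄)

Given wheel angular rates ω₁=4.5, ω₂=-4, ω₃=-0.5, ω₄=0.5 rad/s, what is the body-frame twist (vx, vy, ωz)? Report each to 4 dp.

(0.0100, -0.1900, -0.4545)

k = lx + ly = 0.18 + 0.15 = 0.3300
ω₁+ω₂+ω₃+ω₄ = 0.5000  →  vx = (0.08/4)·0.5000 = 0.0100
−ω₁+ω₂+ω₃−ω₄ = -9.5000  →  vy = (0.08/4)·-9.5000 = -0.1900
−ω₁+ω₂−ω₃+ω₄ = -7.5000  →  ωz = (0.08/1.3200)·-7.5000 = -0.4545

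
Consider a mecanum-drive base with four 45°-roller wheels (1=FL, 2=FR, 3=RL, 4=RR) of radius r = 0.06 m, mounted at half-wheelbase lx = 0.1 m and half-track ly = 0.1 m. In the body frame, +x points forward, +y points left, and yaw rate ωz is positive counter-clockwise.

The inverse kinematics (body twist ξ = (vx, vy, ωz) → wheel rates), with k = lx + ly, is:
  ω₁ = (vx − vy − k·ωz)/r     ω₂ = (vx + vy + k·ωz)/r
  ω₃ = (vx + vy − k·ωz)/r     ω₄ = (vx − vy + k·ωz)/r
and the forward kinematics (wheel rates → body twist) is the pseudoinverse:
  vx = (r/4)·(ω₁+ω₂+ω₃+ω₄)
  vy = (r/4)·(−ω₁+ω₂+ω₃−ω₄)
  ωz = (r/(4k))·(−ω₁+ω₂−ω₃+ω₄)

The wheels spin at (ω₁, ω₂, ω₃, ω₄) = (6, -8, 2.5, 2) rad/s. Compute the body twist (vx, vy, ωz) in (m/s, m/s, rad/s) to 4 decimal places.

k = lx + ly = 0.1 + 0.1 = 0.2000
ω₁+ω₂+ω₃+ω₄ = 2.5000  →  vx = (0.06/4)·2.5000 = 0.0375
−ω₁+ω₂+ω₃−ω₄ = -13.5000  →  vy = (0.06/4)·-13.5000 = -0.2025
−ω₁+ω₂−ω₃+ω₄ = -14.5000  →  ωz = (0.06/0.8000)·-14.5000 = -1.0875

(0.0375, -0.2025, -1.0875)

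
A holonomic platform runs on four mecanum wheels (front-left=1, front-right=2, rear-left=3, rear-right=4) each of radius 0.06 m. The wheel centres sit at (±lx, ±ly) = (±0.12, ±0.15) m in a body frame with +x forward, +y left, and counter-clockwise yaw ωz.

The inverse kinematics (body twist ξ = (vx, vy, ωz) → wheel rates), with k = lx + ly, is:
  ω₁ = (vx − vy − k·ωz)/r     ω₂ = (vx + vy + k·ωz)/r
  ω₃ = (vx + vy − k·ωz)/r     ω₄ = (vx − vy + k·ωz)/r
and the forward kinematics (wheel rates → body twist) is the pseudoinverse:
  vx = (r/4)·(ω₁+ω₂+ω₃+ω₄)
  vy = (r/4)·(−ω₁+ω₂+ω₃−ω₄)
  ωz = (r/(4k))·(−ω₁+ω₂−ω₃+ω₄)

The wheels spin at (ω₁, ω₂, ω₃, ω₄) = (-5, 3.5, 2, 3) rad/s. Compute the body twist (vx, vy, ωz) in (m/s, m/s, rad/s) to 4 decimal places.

(0.0525, 0.1125, 0.5278)

k = lx + ly = 0.12 + 0.15 = 0.2700
ω₁+ω₂+ω₃+ω₄ = 3.5000  →  vx = (0.06/4)·3.5000 = 0.0525
−ω₁+ω₂+ω₃−ω₄ = 7.5000  →  vy = (0.06/4)·7.5000 = 0.1125
−ω₁+ω₂−ω₃+ω₄ = 9.5000  →  ωz = (0.06/1.0800)·9.5000 = 0.5278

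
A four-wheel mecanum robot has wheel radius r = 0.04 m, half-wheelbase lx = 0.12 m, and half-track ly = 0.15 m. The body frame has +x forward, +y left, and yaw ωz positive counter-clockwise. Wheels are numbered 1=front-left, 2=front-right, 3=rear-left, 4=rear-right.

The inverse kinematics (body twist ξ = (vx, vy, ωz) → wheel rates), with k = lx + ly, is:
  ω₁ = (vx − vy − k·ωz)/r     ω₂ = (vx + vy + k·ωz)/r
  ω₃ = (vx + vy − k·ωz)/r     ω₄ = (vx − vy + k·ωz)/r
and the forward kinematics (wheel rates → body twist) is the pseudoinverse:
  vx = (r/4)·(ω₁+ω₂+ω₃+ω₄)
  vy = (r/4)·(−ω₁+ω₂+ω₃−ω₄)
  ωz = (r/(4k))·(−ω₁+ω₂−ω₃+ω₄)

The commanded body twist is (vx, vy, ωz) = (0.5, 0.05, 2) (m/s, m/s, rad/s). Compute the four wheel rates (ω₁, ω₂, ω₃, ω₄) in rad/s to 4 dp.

(-2.2500, 27.2500, 0.2500, 24.7500)

k = lx + ly = 0.12 + 0.15 = 0.2700;  k·ωz = 0.2700·2 = 0.5400
ω₁ (FL) = (vx − vy − k·ωz)/r = -0.0900/0.04 = -2.2500
ω₂ (FR) = (vx + vy + k·ωz)/r = 1.0900/0.04 = 27.2500
ω₃ (RL) = (vx + vy − k·ωz)/r = 0.0100/0.04 = 0.2500
ω₄ (RR) = (vx − vy + k·ωz)/r = 0.9900/0.04 = 24.7500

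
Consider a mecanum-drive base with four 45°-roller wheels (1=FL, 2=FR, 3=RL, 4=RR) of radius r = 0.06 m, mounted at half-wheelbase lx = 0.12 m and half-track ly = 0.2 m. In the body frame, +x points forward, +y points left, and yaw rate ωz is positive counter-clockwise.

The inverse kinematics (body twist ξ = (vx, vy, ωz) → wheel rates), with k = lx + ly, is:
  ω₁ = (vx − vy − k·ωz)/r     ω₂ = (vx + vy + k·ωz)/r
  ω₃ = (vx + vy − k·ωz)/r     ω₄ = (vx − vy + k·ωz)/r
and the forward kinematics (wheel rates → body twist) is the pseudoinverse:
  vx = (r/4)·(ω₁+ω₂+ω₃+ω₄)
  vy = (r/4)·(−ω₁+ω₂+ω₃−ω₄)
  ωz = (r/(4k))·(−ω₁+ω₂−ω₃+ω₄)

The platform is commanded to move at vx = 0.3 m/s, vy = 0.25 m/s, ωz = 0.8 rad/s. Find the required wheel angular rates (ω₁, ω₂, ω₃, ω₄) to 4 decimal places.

k = lx + ly = 0.12 + 0.2 = 0.3200;  k·ωz = 0.3200·0.8 = 0.2560
ω₁ (FL) = (vx − vy − k·ωz)/r = -0.2060/0.06 = -3.4333
ω₂ (FR) = (vx + vy + k·ωz)/r = 0.8060/0.06 = 13.4333
ω₃ (RL) = (vx + vy − k·ωz)/r = 0.2940/0.06 = 4.9000
ω₄ (RR) = (vx − vy + k·ωz)/r = 0.3060/0.06 = 5.1000

(-3.4333, 13.4333, 4.9000, 5.1000)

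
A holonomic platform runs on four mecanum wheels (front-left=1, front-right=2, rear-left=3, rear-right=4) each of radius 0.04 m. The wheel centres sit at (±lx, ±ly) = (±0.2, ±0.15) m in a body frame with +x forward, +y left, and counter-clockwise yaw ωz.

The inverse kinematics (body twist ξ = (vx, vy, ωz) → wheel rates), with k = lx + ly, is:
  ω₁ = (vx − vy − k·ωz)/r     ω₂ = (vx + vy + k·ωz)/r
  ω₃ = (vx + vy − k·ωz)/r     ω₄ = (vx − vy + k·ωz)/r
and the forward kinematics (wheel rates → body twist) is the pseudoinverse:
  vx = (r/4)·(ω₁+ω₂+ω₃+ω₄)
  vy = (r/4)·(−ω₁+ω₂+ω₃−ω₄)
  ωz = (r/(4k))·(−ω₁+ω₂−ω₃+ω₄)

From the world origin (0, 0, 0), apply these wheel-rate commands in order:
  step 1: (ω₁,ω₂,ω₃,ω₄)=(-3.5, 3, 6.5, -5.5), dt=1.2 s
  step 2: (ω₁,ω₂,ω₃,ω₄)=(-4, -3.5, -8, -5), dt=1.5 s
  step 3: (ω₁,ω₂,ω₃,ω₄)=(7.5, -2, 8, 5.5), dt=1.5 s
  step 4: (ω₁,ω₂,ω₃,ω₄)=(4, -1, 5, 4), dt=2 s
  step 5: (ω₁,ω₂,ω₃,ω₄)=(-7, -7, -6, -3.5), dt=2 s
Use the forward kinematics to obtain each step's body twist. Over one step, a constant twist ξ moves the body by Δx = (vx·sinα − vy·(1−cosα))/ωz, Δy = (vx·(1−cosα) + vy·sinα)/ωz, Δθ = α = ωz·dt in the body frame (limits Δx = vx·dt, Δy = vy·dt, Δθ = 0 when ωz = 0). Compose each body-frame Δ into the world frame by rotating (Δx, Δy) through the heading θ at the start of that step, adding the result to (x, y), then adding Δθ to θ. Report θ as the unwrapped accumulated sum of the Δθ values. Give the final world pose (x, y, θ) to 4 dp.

step 1: ξ=(vx,vy,ωz)=(0.0050, 0.1850, -0.1571), dt=1.2 → body Δ=(0.0268, 0.2201, -0.1886) → world pose (0.0268, 0.2201, -0.1886)
step 2: ξ=(vx,vy,ωz)=(-0.2050, -0.0250, 0.1000), dt=1.5 → body Δ=(-0.3035, -0.0604, 0.1500) → world pose (-0.2826, 0.2177, -0.0386)
step 3: ξ=(vx,vy,ωz)=(0.1900, -0.0700, -0.3429), dt=1.5 → body Δ=(0.2462, -0.1721, -0.5143) → world pose (-0.0433, 0.0362, -0.5529)
step 4: ξ=(vx,vy,ωz)=(0.1200, -0.0400, -0.1714), dt=2.0 → body Δ=(0.2217, -0.1192, -0.3429) → world pose (0.0829, -0.1816, -0.8957)
step 5: ξ=(vx,vy,ωz)=(-0.2350, -0.0250, 0.0714), dt=2.0 → body Δ=(-0.4648, -0.0833, 0.1429) → world pose (-0.2727, 0.1292, -0.7529)

(-0.2727, 0.1292, -0.7529)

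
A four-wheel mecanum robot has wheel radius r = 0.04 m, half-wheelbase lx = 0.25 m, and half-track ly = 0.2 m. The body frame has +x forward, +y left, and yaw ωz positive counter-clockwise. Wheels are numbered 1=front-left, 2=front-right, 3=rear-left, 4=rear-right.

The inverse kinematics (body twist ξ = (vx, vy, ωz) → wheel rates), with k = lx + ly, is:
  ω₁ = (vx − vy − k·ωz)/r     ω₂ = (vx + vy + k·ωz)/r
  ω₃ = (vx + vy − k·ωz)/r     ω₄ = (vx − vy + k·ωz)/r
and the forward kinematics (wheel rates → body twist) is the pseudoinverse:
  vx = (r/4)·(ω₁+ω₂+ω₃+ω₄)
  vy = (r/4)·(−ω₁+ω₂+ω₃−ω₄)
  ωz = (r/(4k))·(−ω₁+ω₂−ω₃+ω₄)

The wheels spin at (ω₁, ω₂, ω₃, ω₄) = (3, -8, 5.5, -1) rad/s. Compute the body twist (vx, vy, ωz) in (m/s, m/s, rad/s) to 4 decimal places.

(-0.0050, -0.0450, -0.3889)

k = lx + ly = 0.25 + 0.2 = 0.4500
ω₁+ω₂+ω₃+ω₄ = -0.5000  →  vx = (0.04/4)·-0.5000 = -0.0050
−ω₁+ω₂+ω₃−ω₄ = -4.5000  →  vy = (0.04/4)·-4.5000 = -0.0450
−ω₁+ω₂−ω₃+ω₄ = -17.5000  →  ωz = (0.04/1.8000)·-17.5000 = -0.3889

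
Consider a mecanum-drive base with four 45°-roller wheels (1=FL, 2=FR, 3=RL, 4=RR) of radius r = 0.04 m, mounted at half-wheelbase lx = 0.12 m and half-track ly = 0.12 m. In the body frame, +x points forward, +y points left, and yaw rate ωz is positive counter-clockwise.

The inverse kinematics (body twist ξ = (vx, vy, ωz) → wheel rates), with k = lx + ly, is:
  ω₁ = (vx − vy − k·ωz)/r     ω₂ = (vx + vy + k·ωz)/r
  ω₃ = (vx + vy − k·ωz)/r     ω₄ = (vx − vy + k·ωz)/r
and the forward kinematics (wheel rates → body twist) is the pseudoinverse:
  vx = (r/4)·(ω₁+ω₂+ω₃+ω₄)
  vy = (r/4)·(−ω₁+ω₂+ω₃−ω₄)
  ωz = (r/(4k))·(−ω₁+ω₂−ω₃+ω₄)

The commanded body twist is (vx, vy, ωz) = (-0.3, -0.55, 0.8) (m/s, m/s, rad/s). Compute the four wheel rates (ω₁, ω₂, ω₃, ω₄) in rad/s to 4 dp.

(1.4500, -16.4500, -26.0500, 11.0500)

k = lx + ly = 0.12 + 0.12 = 0.2400;  k·ωz = 0.2400·0.8 = 0.1920
ω₁ (FL) = (vx − vy − k·ωz)/r = 0.0580/0.04 = 1.4500
ω₂ (FR) = (vx + vy + k·ωz)/r = -0.6580/0.04 = -16.4500
ω₃ (RL) = (vx + vy − k·ωz)/r = -1.0420/0.04 = -26.0500
ω₄ (RR) = (vx − vy + k·ωz)/r = 0.4420/0.04 = 11.0500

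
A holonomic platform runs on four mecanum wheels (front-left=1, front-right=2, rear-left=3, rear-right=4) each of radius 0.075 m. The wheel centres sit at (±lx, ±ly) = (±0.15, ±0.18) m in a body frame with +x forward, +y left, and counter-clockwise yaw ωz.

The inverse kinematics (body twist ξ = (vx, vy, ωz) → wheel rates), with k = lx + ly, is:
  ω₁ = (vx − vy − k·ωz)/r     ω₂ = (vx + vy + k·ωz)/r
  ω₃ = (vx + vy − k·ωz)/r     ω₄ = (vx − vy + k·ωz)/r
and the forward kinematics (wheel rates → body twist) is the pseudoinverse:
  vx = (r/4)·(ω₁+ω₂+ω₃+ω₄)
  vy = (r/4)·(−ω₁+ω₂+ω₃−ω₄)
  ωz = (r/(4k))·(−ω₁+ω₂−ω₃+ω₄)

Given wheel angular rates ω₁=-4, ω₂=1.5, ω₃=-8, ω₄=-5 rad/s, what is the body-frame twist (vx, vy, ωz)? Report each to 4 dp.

(-0.2906, 0.0469, 0.4830)

k = lx + ly = 0.15 + 0.18 = 0.3300
ω₁+ω₂+ω₃+ω₄ = -15.5000  →  vx = (0.075/4)·-15.5000 = -0.2906
−ω₁+ω₂+ω₃−ω₄ = 2.5000  →  vy = (0.075/4)·2.5000 = 0.0469
−ω₁+ω₂−ω₃+ω₄ = 8.5000  →  ωz = (0.075/1.3200)·8.5000 = 0.4830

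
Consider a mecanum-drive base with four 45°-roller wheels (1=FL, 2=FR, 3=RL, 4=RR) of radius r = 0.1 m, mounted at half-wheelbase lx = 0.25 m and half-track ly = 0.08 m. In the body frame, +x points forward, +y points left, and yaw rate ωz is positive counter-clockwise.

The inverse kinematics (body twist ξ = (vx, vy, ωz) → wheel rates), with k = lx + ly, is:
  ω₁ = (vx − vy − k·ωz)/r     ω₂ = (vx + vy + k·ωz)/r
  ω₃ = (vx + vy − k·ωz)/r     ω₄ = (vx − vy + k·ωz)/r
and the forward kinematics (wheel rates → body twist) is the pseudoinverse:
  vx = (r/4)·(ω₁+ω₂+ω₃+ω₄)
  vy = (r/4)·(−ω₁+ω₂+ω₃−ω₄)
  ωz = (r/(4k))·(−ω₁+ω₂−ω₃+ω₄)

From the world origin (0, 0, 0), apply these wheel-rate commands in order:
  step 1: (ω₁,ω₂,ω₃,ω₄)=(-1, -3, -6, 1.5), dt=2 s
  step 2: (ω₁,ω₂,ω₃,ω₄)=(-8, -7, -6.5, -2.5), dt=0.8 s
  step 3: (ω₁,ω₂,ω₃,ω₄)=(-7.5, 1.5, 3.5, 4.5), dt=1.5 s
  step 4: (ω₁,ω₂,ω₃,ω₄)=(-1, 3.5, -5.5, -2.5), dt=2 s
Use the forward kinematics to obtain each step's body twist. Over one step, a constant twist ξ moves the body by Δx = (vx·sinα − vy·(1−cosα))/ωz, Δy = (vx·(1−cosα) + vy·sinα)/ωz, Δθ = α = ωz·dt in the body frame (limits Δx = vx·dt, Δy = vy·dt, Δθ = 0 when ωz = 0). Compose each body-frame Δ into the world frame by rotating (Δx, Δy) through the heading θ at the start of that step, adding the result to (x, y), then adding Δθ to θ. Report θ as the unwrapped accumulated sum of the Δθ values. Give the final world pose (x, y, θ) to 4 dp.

step 1: ξ=(vx,vy,ωz)=(-0.2125, -0.2375, 0.4167), dt=2.0 → body Δ=(-0.1908, -0.5890, 0.8333) → world pose (-0.1908, -0.5890, 0.8333)
step 2: ξ=(vx,vy,ωz)=(-0.6000, -0.0750, 0.3788), dt=0.8 → body Δ=(-0.4637, -0.1313, 0.3030) → world pose (-0.4054, -1.0204, 1.1364)
step 3: ξ=(vx,vy,ωz)=(0.0500, 0.2000, 0.7576), dt=1.5 → body Δ=(-0.0930, 0.2777, 1.1364) → world pose (-0.6964, -0.9879, 2.2727)
step 4: ξ=(vx,vy,ωz)=(-0.1375, 0.0375, 0.5682), dt=2.0 → body Δ=(-0.2577, -0.0803, 1.1364) → world pose (-0.4687, -1.1329, 3.4091)

(-0.4687, -1.1329, 3.4091)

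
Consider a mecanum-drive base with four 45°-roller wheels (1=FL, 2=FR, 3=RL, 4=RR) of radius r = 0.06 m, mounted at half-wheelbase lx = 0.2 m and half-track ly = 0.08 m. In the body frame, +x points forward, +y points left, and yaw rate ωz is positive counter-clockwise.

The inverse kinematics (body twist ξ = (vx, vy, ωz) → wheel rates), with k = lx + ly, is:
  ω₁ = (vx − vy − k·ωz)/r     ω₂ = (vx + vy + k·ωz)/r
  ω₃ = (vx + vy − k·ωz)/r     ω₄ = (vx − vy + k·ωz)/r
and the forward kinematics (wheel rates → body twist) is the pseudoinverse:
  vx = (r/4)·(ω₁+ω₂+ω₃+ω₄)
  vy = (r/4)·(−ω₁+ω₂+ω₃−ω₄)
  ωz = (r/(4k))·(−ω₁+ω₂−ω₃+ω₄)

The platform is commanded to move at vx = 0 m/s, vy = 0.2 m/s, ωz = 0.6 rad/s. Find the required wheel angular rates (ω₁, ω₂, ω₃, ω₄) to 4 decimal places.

k = lx + ly = 0.2 + 0.08 = 0.2800;  k·ωz = 0.2800·0.6 = 0.1680
ω₁ (FL) = (vx − vy − k·ωz)/r = -0.3680/0.06 = -6.1333
ω₂ (FR) = (vx + vy + k·ωz)/r = 0.3680/0.06 = 6.1333
ω₃ (RL) = (vx + vy − k·ωz)/r = 0.0320/0.06 = 0.5333
ω₄ (RR) = (vx − vy + k·ωz)/r = -0.0320/0.06 = -0.5333

(-6.1333, 6.1333, 0.5333, -0.5333)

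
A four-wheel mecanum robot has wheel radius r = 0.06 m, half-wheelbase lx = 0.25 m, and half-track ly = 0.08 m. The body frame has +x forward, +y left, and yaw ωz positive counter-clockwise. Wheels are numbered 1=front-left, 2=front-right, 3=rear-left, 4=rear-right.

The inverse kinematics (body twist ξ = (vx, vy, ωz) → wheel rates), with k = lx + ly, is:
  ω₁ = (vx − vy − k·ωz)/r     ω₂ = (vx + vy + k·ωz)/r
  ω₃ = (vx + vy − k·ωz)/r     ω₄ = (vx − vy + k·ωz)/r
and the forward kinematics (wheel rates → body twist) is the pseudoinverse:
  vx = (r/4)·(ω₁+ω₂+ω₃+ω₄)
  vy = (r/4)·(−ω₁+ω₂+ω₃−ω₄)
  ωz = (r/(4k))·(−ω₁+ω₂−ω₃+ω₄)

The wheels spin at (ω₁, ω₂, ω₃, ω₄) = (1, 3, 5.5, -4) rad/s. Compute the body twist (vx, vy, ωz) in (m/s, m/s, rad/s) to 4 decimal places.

(0.0825, 0.1725, -0.3409)

k = lx + ly = 0.25 + 0.08 = 0.3300
ω₁+ω₂+ω₃+ω₄ = 5.5000  →  vx = (0.06/4)·5.5000 = 0.0825
−ω₁+ω₂+ω₃−ω₄ = 11.5000  →  vy = (0.06/4)·11.5000 = 0.1725
−ω₁+ω₂−ω₃+ω₄ = -7.5000  →  ωz = (0.06/1.3200)·-7.5000 = -0.3409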